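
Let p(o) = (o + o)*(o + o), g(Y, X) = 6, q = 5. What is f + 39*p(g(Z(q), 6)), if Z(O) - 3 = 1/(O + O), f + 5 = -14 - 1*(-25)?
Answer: 5622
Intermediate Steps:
f = 6 (f = -5 + (-14 - 1*(-25)) = -5 + (-14 + 25) = -5 + 11 = 6)
Z(O) = 3 + 1/(2*O) (Z(O) = 3 + 1/(O + O) = 3 + 1/(2*O))
p(o) = 4*o**2 (p(o) = (2*o)*(2*o) = 4*o**2)
f + 39*p(g(Z(q), 6)) = 6 + 39*(4*6**2) = 6 + 39*(4*36) = 6 + 39*144 = 6 + 5616 = 5622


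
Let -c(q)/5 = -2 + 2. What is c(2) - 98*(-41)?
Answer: 4018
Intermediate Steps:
c(q) = 0 (c(q) = -5*(-2 + 2) = -5*0 = 0)
c(2) - 98*(-41) = 0 - 98*(-41) = 0 + 4018 = 4018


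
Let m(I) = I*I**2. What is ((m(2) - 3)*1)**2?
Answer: 25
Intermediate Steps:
m(I) = I**3
((m(2) - 3)*1)**2 = ((2**3 - 3)*1)**2 = ((8 - 3)*1)**2 = (5*1)**2 = 5**2 = 25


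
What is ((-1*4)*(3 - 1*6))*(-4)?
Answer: -48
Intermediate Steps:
((-1*4)*(3 - 1*6))*(-4) = -4*(3 - 6)*(-4) = -4*(-3)*(-4) = 12*(-4) = -48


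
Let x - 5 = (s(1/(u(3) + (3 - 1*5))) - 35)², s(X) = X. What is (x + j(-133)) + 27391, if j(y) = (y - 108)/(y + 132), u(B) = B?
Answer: 28793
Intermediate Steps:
x = 1161 (x = 5 + (1/(3 + (3 - 1*5)) - 35)² = 5 + (1/(3 + (3 - 5)) - 35)² = 5 + (1/(3 - 2) - 35)² = 5 + (1/1 - 35)² = 5 + (1 - 35)² = 5 + (-34)² = 5 + 1156 = 1161)
j(y) = (-108 + y)/(132 + y)
(x + j(-133)) + 27391 = (1161 + (-108 - 133)/(132 - 133)) + 27391 = (1161 - 241/(-1)) + 27391 = (1161 - 1*(-241)) + 27391 = (1161 + 241) + 27391 = 1402 + 27391 = 28793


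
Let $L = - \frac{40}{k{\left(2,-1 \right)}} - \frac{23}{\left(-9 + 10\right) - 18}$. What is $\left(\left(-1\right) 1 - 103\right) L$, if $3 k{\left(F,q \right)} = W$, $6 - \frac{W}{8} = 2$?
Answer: $\frac{4238}{17} \approx 249.29$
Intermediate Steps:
$W = 32$ ($W = 48 - 16 = 32$)
$k{\left(F,q \right)} = \frac{32}{3}$ ($k{\left(F,q \right)} = \frac{1}{3} \cdot 32 = \frac{32}{3}$)
$L = - \frac{163}{68}$ ($L = - \frac{40}{\frac{32}{3}} - \frac{23}{\left(-9 + 10\right) - 18} = \left(-40\right) \frac{3}{32} - \frac{23}{1 - 18} = - \frac{15}{4} - \frac{23}{-17} = - \frac{15}{4} - - \frac{23}{17} = - \frac{15}{4} + \frac{23}{17} = - \frac{163}{68} \approx -2.3971$)
$\left(\left(-1\right) 1 - 103\right) L = \left(\left(-1\right) 1 - 103\right) \left(- \frac{163}{68}\right) = \left(-1 - 103\right) \left(- \frac{163}{68}\right) = \left(-104\right) \left(- \frac{163}{68}\right) = \frac{4238}{17}$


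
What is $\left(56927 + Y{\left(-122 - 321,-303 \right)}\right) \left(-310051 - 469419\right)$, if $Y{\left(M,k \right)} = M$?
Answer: $-44027583480$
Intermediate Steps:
$\left(56927 + Y{\left(-122 - 321,-303 \right)}\right) \left(-310051 - 469419\right) = \left(56927 - 443\right) \left(-310051 - 469419\right) = \left(56927 - 443\right) \left(-779470\right) = 56484 \left(-779470\right) = -44027583480$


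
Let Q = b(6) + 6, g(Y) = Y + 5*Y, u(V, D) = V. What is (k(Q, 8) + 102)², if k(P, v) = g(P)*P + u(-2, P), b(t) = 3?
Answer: 343396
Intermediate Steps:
g(Y) = 6*Y
Q = 9 (Q = 3 + 6 = 9)
k(P, v) = -2 + 6*P² (k(P, v) = (6*P)*P - 2 = 6*P² - 2 = -2 + 6*P²)
(k(Q, 8) + 102)² = ((-2 + 6*9²) + 102)² = ((-2 + 6*81) + 102)² = ((-2 + 486) + 102)² = (484 + 102)² = 586² = 343396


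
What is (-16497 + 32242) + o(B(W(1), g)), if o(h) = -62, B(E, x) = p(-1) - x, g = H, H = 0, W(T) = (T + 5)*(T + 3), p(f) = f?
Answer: 15683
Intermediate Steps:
W(T) = (3 + T)*(5 + T) (W(T) = (5 + T)*(3 + T) = (3 + T)*(5 + T))
g = 0
B(E, x) = -1 - x
(-16497 + 32242) + o(B(W(1), g)) = (-16497 + 32242) - 62 = 15745 - 62 = 15683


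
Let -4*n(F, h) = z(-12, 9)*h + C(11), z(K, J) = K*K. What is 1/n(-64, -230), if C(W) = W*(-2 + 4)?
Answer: 2/16549 ≈ 0.00012085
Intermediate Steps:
z(K, J) = K**2
C(W) = 2*W (C(W) = W*2 = 2*W)
n(F, h) = -11/2 - 36*h (n(F, h) = -((-12)**2*h + 2*11)/4 = -(144*h + 22)/4 = -(22 + 144*h)/4 = -11/2 - 36*h)
1/n(-64, -230) = 1/(-11/2 - 36*(-230)) = 1/(-11/2 + 8280) = 1/(16549/2) = 2/16549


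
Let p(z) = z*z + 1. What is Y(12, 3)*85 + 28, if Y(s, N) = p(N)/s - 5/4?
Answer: -89/12 ≈ -7.4167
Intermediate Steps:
p(z) = 1 + z² (p(z) = z² + 1 = 1 + z²)
Y(s, N) = -5/4 + (1 + N²)/s (Y(s, N) = (1 + N²)/s - 5/4 = -5/4 + (1 + N²)/s)
Y(12, 3)*85 + 28 = ((1 + 3² - 5/4*12)/12)*85 + 28 = ((1 + 9 - 15)/12)*85 + 28 = ((1/12)*(-5))*85 + 28 = -5/12*85 + 28 = -425/12 + 28 = -89/12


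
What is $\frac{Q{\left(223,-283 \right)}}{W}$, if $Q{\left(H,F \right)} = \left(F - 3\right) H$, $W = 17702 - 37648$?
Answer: $\frac{31889}{9973} \approx 3.1975$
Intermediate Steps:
$W = -19946$
$Q{\left(H,F \right)} = H \left(-3 + F\right)$ ($Q{\left(H,F \right)} = \left(-3 + F\right) H = H \left(-3 + F\right)$)
$\frac{Q{\left(223,-283 \right)}}{W} = \frac{223 \left(-3 - 283\right)}{-19946} = 223 \left(-286\right) \left(- \frac{1}{19946}\right) = \left(-63778\right) \left(- \frac{1}{19946}\right) = \frac{31889}{9973}$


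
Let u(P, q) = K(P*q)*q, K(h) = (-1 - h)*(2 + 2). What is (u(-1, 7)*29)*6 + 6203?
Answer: 35435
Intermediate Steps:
K(h) = -4 - 4*h (K(h) = (-1 - h)*4 = -4 - 4*h)
u(P, q) = q*(-4 - 4*P*q) (u(P, q) = (-4 - 4*P*q)*q = q*(-4 - 4*P*q))
(u(-1, 7)*29)*6 + 6203 = (-4*7*(1 - 1*7)*29)*6 + 6203 = (-4*7*(1 - 7)*29)*6 + 6203 = (-4*7*(-6)*29)*6 + 6203 = (168*29)*6 + 6203 = 4872*6 + 6203 = 29232 + 6203 = 35435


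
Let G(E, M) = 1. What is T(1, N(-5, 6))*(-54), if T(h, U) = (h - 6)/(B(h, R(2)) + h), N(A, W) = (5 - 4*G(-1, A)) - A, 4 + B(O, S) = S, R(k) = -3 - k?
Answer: -135/4 ≈ -33.750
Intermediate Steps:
B(O, S) = -4 + S
N(A, W) = 1 - A (N(A, W) = (5 - 4*1) - A = (5 - 4) - A = 1 - A)
T(h, U) = (-6 + h)/(-9 + h) (T(h, U) = (h - 6)/((-4 + (-3 - 1*2)) + h) = (-6 + h)/((-4 + (-3 - 2)) + h) = (-6 + h)/((-4 - 5) + h) = (-6 + h)/(-9 + h))
T(1, N(-5, 6))*(-54) = ((-6 + 1)/(-9 + 1))*(-54) = (-5/(-8))*(-54) = -⅛*(-5)*(-54) = (5/8)*(-54) = -135/4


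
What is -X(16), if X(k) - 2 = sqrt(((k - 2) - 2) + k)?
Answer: -2 - 2*sqrt(7) ≈ -7.2915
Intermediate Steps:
X(k) = 2 + sqrt(-4 + 2*k) (X(k) = 2 + sqrt(((k - 2) - 2) + k) = 2 + sqrt(((-2 + k) - 2) + k) = 2 + sqrt((-4 + k) + k) = 2 + sqrt(-4 + 2*k))
-X(16) = -(2 + sqrt(-4 + 2*16)) = -(2 + sqrt(-4 + 32)) = -(2 + sqrt(28)) = -(2 + 2*sqrt(7)) = -2 - 2*sqrt(7)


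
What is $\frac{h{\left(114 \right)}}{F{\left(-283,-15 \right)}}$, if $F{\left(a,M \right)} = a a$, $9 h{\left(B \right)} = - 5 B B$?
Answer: $- \frac{7220}{80089} \approx -0.09015$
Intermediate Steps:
$h{\left(B \right)} = - \frac{5 B^{2}}{9}$ ($h{\left(B \right)} = \frac{- 5 B B}{9} = \frac{\left(-5\right) B^{2}}{9} = - \frac{5 B^{2}}{9}$)
$F{\left(a,M \right)} = a^{2}$
$\frac{h{\left(114 \right)}}{F{\left(-283,-15 \right)}} = \frac{\left(- \frac{5}{9}\right) 114^{2}}{\left(-283\right)^{2}} = \frac{\left(- \frac{5}{9}\right) 12996}{80089} = \left(-7220\right) \frac{1}{80089} = - \frac{7220}{80089}$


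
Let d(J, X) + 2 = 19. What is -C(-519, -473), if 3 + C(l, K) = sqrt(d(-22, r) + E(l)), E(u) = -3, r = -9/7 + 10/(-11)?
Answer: 3 - sqrt(14) ≈ -0.74166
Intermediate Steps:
r = -169/77 (r = -9*1/7 + 10*(-1/11) = -9/7 - 10/11 = -169/77 ≈ -2.1948)
d(J, X) = 17 (d(J, X) = -2 + 19 = 17)
C(l, K) = -3 + sqrt(14) (C(l, K) = -3 + sqrt(17 - 3) = -3 + sqrt(14))
-C(-519, -473) = -(-3 + sqrt(14)) = 3 - sqrt(14)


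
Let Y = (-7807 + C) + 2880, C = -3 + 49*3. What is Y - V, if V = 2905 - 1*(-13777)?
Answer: -21465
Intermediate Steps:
C = 144 (C = -3 + 147 = 144)
V = 16682 (V = 2905 + 13777 = 16682)
Y = -4783 (Y = (-7807 + 144) + 2880 = -7663 + 2880 = -4783)
Y - V = -4783 - 1*16682 = -4783 - 16682 = -21465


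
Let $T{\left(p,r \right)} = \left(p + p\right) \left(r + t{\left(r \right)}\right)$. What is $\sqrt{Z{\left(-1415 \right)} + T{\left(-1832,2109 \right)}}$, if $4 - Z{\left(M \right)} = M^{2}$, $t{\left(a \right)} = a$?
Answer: $i \sqrt{17456973} \approx 4178.2 i$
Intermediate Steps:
$Z{\left(M \right)} = 4 - M^{2}$
$T{\left(p,r \right)} = 4 p r$ ($T{\left(p,r \right)} = \left(p + p\right) \left(r + r\right) = 2 p 2 r = 4 p r$)
$\sqrt{Z{\left(-1415 \right)} + T{\left(-1832,2109 \right)}} = \sqrt{\left(4 - \left(-1415\right)^{2}\right) + 4 \left(-1832\right) 2109} = \sqrt{\left(4 - 2002225\right) - 15454752} = \sqrt{-2002221 - 15454752} = \sqrt{-17456973} = i \sqrt{17456973}$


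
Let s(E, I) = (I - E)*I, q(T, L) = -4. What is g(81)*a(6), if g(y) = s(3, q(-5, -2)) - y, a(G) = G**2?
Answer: -1908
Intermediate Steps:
s(E, I) = I*(I - E)
g(y) = 28 - y (g(y) = -4*(-4 - 1*3) - y = -4*(-4 - 3) - y = -4*(-7) - y = 28 - y)
g(81)*a(6) = (28 - 1*81)*6**2 = (28 - 81)*36 = -53*36 = -1908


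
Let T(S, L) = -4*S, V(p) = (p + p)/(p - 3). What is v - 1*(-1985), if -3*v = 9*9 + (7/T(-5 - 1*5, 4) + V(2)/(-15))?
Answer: 704827/360 ≈ 1957.9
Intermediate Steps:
V(p) = 2*p/(-3 + p) (V(p) = (2*p)/(-3 + p) = 2*p/(-3 + p))
v = -9773/360 (v = -(9*9 + (7/((-4*(-5 - 1*5))) + (2*2/(-3 + 2))/(-15)))/3 = -(81 + (7/((-4*(-5 - 5))) + (2*2/(-1))*(-1/15)))/3 = -(81 + (7/((-4*(-10))) + (2*2*(-1))*(-1/15)))/3 = -(81 + (7/40 - 4*(-1/15)))/3 = -(81 + (7*(1/40) + 4/15))/3 = -(81 + (7/40 + 4/15))/3 = -(81 + 53/120)/3 = -⅓*9773/120 = -9773/360 ≈ -27.147)
v - 1*(-1985) = -9773/360 - 1*(-1985) = -9773/360 + 1985 = 704827/360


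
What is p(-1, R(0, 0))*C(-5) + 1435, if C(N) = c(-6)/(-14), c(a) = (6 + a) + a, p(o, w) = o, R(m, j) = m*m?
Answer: 10042/7 ≈ 1434.6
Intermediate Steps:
R(m, j) = m²
c(a) = 6 + 2*a
C(N) = 3/7 (C(N) = (6 + 2*(-6))/(-14) = (6 - 12)*(-1/14) = -6*(-1/14) = 3/7)
p(-1, R(0, 0))*C(-5) + 1435 = -1*3/7 + 1435 = -3/7 + 1435 = 10042/7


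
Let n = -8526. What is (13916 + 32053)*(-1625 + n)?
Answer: -466631319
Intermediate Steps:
(13916 + 32053)*(-1625 + n) = (13916 + 32053)*(-1625 - 8526) = 45969*(-10151) = -466631319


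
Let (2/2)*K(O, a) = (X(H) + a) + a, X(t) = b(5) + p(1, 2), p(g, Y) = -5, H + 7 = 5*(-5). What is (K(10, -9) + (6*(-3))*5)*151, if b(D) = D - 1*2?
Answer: -16610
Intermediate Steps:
H = -32 (H = -7 + 5*(-5) = -7 - 25 = -32)
b(D) = -2 + D (b(D) = D - 2 = -2 + D)
X(t) = -2 (X(t) = (-2 + 5) - 5 = 3 - 5 = -2)
K(O, a) = -2 + 2*a (K(O, a) = (-2 + a) + a = -2 + 2*a)
(K(10, -9) + (6*(-3))*5)*151 = ((-2 + 2*(-9)) + (6*(-3))*5)*151 = ((-2 - 18) - 18*5)*151 = (-20 - 90)*151 = -110*151 = -16610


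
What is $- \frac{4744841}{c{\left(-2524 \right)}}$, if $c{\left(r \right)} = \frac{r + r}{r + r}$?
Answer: $-4744841$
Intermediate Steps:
$c{\left(r \right)} = 1$ ($c{\left(r \right)} = \frac{2 r}{2 r} = 2 r \frac{1}{2 r} = 1$)
$- \frac{4744841}{c{\left(-2524 \right)}} = - \frac{4744841}{1} = \left(-4744841\right) 1 = -4744841$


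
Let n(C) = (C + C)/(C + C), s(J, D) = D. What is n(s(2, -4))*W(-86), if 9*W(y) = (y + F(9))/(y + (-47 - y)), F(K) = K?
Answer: 77/423 ≈ 0.18203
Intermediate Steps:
n(C) = 1 (n(C) = (2*C)/((2*C)) = (2*C)*(1/(2*C)) = 1)
W(y) = -1/47 - y/423 (W(y) = ((y + 9)/(y + (-47 - y)))/9 = ((9 + y)/(-47))/9 = ((9 + y)*(-1/47))/9 = (-9/47 - y/47)/9 = -1/47 - y/423)
n(s(2, -4))*W(-86) = 1*(-1/47 - 1/423*(-86)) = 1*(-1/47 + 86/423) = 1*(77/423) = 77/423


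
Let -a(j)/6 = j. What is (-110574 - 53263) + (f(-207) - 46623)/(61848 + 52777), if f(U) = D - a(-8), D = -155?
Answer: -18779862951/114625 ≈ -1.6384e+5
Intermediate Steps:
a(j) = -6*j
f(U) = -203 (f(U) = -155 - (-6)*(-8) = -155 - 1*48 = -155 - 48 = -203)
(-110574 - 53263) + (f(-207) - 46623)/(61848 + 52777) = (-110574 - 53263) + (-203 - 46623)/(61848 + 52777) = -163837 - 46826/114625 = -18779862951/114625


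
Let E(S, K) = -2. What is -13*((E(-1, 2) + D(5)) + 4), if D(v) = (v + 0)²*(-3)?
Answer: 949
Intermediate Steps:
D(v) = -3*v² (D(v) = v²*(-3) = -3*v²)
-13*((E(-1, 2) + D(5)) + 4) = -13*((-2 - 3*5²) + 4) = -13*((-2 - 3*25) + 4) = -13*((-2 - 75) + 4) = -13*(-77 + 4) = -13*(-73) = 949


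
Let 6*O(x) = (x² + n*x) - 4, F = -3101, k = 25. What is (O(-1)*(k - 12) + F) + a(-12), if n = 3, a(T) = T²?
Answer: -2970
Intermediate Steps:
O(x) = -⅔ + x/2 + x²/6 (O(x) = ((x² + 3*x) - 4)/6 = (-4 + x² + 3*x)/6 = -⅔ + x/2 + x²/6)
(O(-1)*(k - 12) + F) + a(-12) = ((-⅔ + (½)*(-1) + (⅙)*(-1)²)*(25 - 12) - 3101) + (-12)² = ((-⅔ - ½ + (⅙)*1)*13 - 3101) + 144 = ((-⅔ - ½ + ⅙)*13 - 3101) + 144 = (-1*13 - 3101) + 144 = (-13 - 3101) + 144 = -3114 + 144 = -2970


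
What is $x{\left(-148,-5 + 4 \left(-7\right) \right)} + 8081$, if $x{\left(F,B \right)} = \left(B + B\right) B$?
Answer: $10259$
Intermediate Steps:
$x{\left(F,B \right)} = 2 B^{2}$ ($x{\left(F,B \right)} = 2 B B = 2 B^{2}$)
$x{\left(-148,-5 + 4 \left(-7\right) \right)} + 8081 = 2 \left(-5 + 4 \left(-7\right)\right)^{2} + 8081 = 2 \left(-5 - 28\right)^{2} + 8081 = 2 \left(-33\right)^{2} + 8081 = 2 \cdot 1089 + 8081 = 2178 + 8081 = 10259$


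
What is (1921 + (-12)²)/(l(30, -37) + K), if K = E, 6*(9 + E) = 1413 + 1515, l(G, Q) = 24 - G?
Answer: 2065/473 ≈ 4.3658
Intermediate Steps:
E = 479 (E = -9 + (1413 + 1515)/6 = -9 + (⅙)*2928 = -9 + 488 = 479)
K = 479
(1921 + (-12)²)/(l(30, -37) + K) = (1921 + (-12)²)/((24 - 1*30) + 479) = (1921 + 144)/((24 - 30) + 479) = 2065/(-6 + 479) = 2065/473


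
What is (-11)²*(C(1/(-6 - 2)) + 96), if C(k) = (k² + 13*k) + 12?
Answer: 823889/64 ≈ 12873.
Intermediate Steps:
C(k) = 12 + k² + 13*k
(-11)²*(C(1/(-6 - 2)) + 96) = (-11)²*((12 + (1/(-6 - 2))² + 13/(-6 - 2)) + 96) = 121*((12 + (1/(-8))² + 13/(-8)) + 96) = 121*((12 + (-⅛)² + 13*(-⅛)) + 96) = 121*((12 + 1/64 - 13/8) + 96) = 121*(665/64 + 96) = 121*(6809/64) = 823889/64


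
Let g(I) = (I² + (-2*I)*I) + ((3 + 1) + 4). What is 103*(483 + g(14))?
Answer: 30385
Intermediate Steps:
g(I) = 8 - I² (g(I) = (I² - 2*I²) + (4 + 4) = -I² + 8 = 8 - I²)
103*(483 + g(14)) = 103*(483 + (8 - 1*14²)) = 103*(483 + (8 - 1*196)) = 103*(483 + (8 - 196)) = 103*(483 - 188) = 103*295 = 30385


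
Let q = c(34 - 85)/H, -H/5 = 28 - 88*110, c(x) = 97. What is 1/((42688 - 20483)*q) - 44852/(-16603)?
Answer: 19481462160/7152190531 ≈ 2.7238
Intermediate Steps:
H = 48260 (H = -5*(28 - 88*110) = -5*(28 - 9680) = -5*(-9652) = 48260)
q = 97/48260 ≈ 0.0020099
1/((42688 - 20483)*q) - 44852/(-16603) = 1/((42688 - 20483)*(97/48260)) - 44852/(-16603) = (48260/97)/22205 - 44852*(-1/16603) = (1/22205)*(48260/97) + 44852/16603 = 9652/430777 + 44852/16603 = 19481462160/7152190531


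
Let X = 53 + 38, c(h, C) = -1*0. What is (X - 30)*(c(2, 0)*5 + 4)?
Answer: 244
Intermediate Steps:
c(h, C) = 0
X = 91
(X - 30)*(c(2, 0)*5 + 4) = (91 - 30)*(0*5 + 4) = 61*(0 + 4) = 61*4 = 244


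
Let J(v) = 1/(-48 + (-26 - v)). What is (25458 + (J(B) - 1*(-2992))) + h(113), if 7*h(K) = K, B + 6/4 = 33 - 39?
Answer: 3785995/133 ≈ 28466.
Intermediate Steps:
B = -15/2 (B = -3/2 + (33 - 39) = -3/2 - 6 = -15/2 ≈ -7.5000)
h(K) = K/7
J(v) = 1/(-74 - v)
(25458 + (J(B) - 1*(-2992))) + h(113) = (25458 + (-1/(74 - 15/2) - 1*(-2992))) + (⅐)*113 = (25458 + (-1/133/2 + 2992)) + 113/7 = (25458 + (-1*2/133 + 2992)) + 113/7 = (25458 + (-2/133 + 2992)) + 113/7 = (25458 + 397934/133) + 113/7 = 3783848/133 + 113/7 = 3785995/133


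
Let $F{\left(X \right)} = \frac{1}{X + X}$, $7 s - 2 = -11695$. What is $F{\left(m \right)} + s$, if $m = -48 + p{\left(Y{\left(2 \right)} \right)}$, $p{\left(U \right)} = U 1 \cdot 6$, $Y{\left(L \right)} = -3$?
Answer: $- \frac{1543483}{924} \approx -1670.4$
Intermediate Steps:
$p{\left(U \right)} = 6 U$ ($p{\left(U \right)} = U 6 = 6 U$)
$m = -66$ ($m = -48 + 6 \left(-3\right) = -48 - 18 = -66$)
$s = - \frac{11693}{7}$ ($s = \frac{2}{7} + \frac{1}{7} \left(-11695\right) = \frac{2}{7} - \frac{11695}{7} = - \frac{11693}{7} \approx -1670.4$)
$F{\left(X \right)} = \frac{1}{2 X}$
$F{\left(m \right)} + s = \frac{1}{2 \left(-66\right)} - \frac{11693}{7} = \frac{1}{2} \left(- \frac{1}{66}\right) - \frac{11693}{7} = - \frac{1}{132} - \frac{11693}{7} = - \frac{1543483}{924}$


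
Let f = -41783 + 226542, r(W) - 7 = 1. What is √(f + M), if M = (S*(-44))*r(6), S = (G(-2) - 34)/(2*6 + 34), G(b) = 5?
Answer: 3*√10872767/23 ≈ 430.09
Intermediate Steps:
r(W) = 8 (r(W) = 7 + 1 = 8)
S = -29/46 (S = (5 - 34)/(2*6 + 34) = -29/(12 + 34) = -29/46 ≈ -0.63043)
f = 184759
M = 5104/23 (M = -29/46*(-44)*8 = (638/23)*8 = 5104/23 ≈ 221.91)
√(f + M) = √(184759 + 5104/23) = √(4254561/23) = 3*√10872767/23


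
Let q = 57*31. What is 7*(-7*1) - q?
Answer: -1816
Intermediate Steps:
q = 1767
7*(-7*1) - q = 7*(-7*1) - 1*1767 = 7*(-7) - 1767 = -49 - 1767 = -1816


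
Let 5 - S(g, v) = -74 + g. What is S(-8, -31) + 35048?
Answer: 35135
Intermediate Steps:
S(g, v) = 79 - g (S(g, v) = 5 - (-74 + g) = 5 + (74 - g) = 79 - g)
S(-8, -31) + 35048 = (79 - 1*(-8)) + 35048 = (79 + 8) + 35048 = 87 + 35048 = 35135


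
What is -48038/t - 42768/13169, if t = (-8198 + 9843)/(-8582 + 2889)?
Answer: 3601392165086/21663005 ≈ 1.6625e+5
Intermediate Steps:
t = -1645/5693 (t = 1645/(-5693) = 1645*(-1/5693) = -1645/5693 ≈ -0.28895)
-48038/t - 42768/13169 = -48038/(-1645/5693) - 42768/13169 = -48038*(-5693/1645) - 42768*1/13169 = 273480334/1645 - 42768/13169 = 3601392165086/21663005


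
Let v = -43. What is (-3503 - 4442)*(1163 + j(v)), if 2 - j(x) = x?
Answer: -9597560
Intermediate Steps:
j(x) = 2 - x
(-3503 - 4442)*(1163 + j(v)) = (-3503 - 4442)*(1163 + (2 - 1*(-43))) = -7945*(1163 + (2 + 43)) = -7945*(1163 + 45) = -7945*1208 = -9597560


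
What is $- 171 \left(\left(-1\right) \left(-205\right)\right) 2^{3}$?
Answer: $-280440$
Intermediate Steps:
$- 171 \left(\left(-1\right) \left(-205\right)\right) 2^{3} = \left(-171\right) 205 \cdot 8 = \left(-35055\right) 8 = -280440$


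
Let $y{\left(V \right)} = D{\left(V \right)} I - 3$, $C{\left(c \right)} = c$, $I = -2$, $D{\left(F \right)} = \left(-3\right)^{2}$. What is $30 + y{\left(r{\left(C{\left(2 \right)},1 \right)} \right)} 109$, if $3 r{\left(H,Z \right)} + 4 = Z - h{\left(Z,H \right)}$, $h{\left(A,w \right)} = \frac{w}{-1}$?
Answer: $-2259$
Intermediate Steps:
$D{\left(F \right)} = 9$
$h{\left(A,w \right)} = - w$ ($h{\left(A,w \right)} = w \left(-1\right) = - w$)
$r{\left(H,Z \right)} = - \frac{4}{3} + \frac{H}{3} + \frac{Z}{3}$ ($r{\left(H,Z \right)} = - \frac{4}{3} + \frac{Z - - H}{3} = - \frac{4}{3} + \frac{Z + H}{3} = - \frac{4}{3} + \frac{H + Z}{3} = - \frac{4}{3} + \left(\frac{H}{3} + \frac{Z}{3}\right) = - \frac{4}{3} + \frac{H}{3} + \frac{Z}{3}$)
$y{\left(V \right)} = -21$ ($y{\left(V \right)} = 9 \left(-2\right) - 3 = -18 - 3 = -21$)
$30 + y{\left(r{\left(C{\left(2 \right)},1 \right)} \right)} 109 = 30 - 2289 = -2259$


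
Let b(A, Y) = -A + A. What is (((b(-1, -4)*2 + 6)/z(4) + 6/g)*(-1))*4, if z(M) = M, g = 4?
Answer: -12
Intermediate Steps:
b(A, Y) = 0
(((b(-1, -4)*2 + 6)/z(4) + 6/g)*(-1))*4 = (((0*2 + 6)/4 + 6/4)*(-1))*4 = (((0 + 6)*(1/4) + 6*(1/4))*(-1))*4 = ((6*(1/4) + 3/2)*(-1))*4 = ((3/2 + 3/2)*(-1))*4 = (3*(-1))*4 = -3*4 = -12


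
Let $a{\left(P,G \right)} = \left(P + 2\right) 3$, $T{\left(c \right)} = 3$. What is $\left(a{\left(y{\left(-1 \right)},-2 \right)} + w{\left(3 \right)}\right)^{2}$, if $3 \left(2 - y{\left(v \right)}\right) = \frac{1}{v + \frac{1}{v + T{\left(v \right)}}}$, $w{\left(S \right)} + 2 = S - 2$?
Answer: $169$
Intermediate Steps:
$w{\left(S \right)} = -4 + S$ ($w{\left(S \right)} = -2 + \left(S - 2\right) = -2 + \left(-2 + S\right) = -4 + S$)
$y{\left(v \right)} = 2 - \frac{1}{3 \left(v + \frac{1}{3 + v}\right)}$ ($y{\left(v \right)} = 2 - \frac{1}{3 \left(v + \frac{1}{v + 3}\right)} = 2 - \frac{1}{3 \left(v + \frac{1}{3 + v}\right)}$)
$a{\left(P,G \right)} = 6 + 3 P$ ($a{\left(P,G \right)} = \left(2 + P\right) 3 = 6 + 3 P$)
$\left(a{\left(y{\left(-1 \right)},-2 \right)} + w{\left(3 \right)}\right)^{2} = \left(\left(6 + 3 \frac{3 + 6 \left(-1\right)^{2} + 17 \left(-1\right)}{3 \left(1 + \left(-1\right)^{2} + 3 \left(-1\right)\right)}\right) + \left(-4 + 3\right)\right)^{2} = \left(\left(6 + 3 \frac{3 + 6 \cdot 1 - 17}{3 \left(1 + 1 - 3\right)}\right) - 1\right)^{2} = \left(\left(6 + 3 \frac{3 + 6 - 17}{3 \left(-1\right)}\right) - 1\right)^{2} = \left(\left(6 + 3 \cdot \frac{1}{3} \left(-1\right) \left(-8\right)\right) - 1\right)^{2} = \left(\left(6 + 3 \cdot \frac{8}{3}\right) - 1\right)^{2} = \left(\left(6 + 8\right) - 1\right)^{2} = \left(14 - 1\right)^{2} = 13^{2} = 169$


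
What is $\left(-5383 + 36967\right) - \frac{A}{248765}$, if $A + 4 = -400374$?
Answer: $\frac{714308558}{22615} \approx 31586.0$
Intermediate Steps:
$A = -400378$ ($A = -4 - 400374 = -400378$)
$\left(-5383 + 36967\right) - \frac{A}{248765} = \left(-5383 + 36967\right) - - \frac{400378}{248765} = 31584 - \left(-400378\right) \frac{1}{248765} = 31584 - - \frac{36398}{22615} = 31584 + \frac{36398}{22615} = \frac{714308558}{22615}$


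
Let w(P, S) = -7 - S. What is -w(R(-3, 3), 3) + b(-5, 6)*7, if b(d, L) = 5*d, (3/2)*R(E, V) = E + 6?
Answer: -165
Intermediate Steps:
R(E, V) = 4 + 2*E/3 (R(E, V) = 2*(E + 6)/3 = 2*(6 + E)/3 = 4 + 2*E/3)
-w(R(-3, 3), 3) + b(-5, 6)*7 = -(-7 - 1*3) + (5*(-5))*7 = -(-7 - 3) - 25*7 = -1*(-10) - 175 = 10 - 175 = -165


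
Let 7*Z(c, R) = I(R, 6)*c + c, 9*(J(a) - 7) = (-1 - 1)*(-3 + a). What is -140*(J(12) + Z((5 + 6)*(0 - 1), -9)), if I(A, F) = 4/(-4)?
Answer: -700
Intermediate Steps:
I(A, F) = -1 (I(A, F) = 4*(-1/4) = -1)
J(a) = 23/3 - 2*a/9 (J(a) = 7 + ((-1 - 1)*(-3 + a))/9 = 7 + (-2*(-3 + a))/9 = 7 + (6 - 2*a)/9 = 7 + (2/3 - 2*a/9) = 23/3 - 2*a/9)
Z(c, R) = 0 (Z(c, R) = (-c + c)/7 = (1/7)*0 = 0)
-140*(J(12) + Z((5 + 6)*(0 - 1), -9)) = -140*((23/3 - 2/9*12) + 0) = -140*((23/3 - 8/3) + 0) = -140*(5 + 0) = -140*5 = -700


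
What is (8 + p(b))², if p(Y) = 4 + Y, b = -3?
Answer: 81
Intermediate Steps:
(8 + p(b))² = (8 + (4 - 3))² = (8 + 1)² = 9² = 81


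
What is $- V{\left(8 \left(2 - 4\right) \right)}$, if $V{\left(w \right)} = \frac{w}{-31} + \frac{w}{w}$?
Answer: $- \frac{47}{31} \approx -1.5161$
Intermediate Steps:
$V{\left(w \right)} = 1 - \frac{w}{31}$ ($V{\left(w \right)} = w \left(- \frac{1}{31}\right) + 1 = - \frac{w}{31} + 1 = 1 - \frac{w}{31}$)
$- V{\left(8 \left(2 - 4\right) \right)} = - (1 - \frac{8 \left(2 - 4\right)}{31}) = - (1 - \frac{8 \left(-2\right)}{31}) = - (1 - - \frac{16}{31}) = - (1 + \frac{16}{31}) = \left(-1\right) \frac{47}{31} = - \frac{47}{31}$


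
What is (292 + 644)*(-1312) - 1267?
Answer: -1229299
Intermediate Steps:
(292 + 644)*(-1312) - 1267 = 936*(-1312) - 1267 = -1228032 - 1267 = -1229299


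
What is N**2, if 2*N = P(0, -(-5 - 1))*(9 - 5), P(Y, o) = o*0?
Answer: 0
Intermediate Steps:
P(Y, o) = 0
N = 0 (N = (0*(9 - 5))/2 = (0*4)/2 = (1/2)*0 = 0)
N**2 = 0**2 = 0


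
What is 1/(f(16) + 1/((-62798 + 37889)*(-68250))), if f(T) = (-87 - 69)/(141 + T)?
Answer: -266906162250/265206122843 ≈ -1.0064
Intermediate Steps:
f(T) = -156/(141 + T)
1/(f(16) + 1/((-62798 + 37889)*(-68250))) = 1/(-156/(141 + 16) + 1/((-62798 + 37889)*(-68250))) = 1/(-156/157 - 1/68250/(-24909)) = 1/(-156*1/157 - 1/24909*(-1/68250)) = 1/(-156/157 + 1/1700039250) = 1/(-265206122843/266906162250) = -266906162250/265206122843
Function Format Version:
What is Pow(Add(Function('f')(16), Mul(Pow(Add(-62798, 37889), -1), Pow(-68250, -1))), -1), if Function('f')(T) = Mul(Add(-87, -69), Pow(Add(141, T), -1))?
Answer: Rational(-266906162250, 265206122843) ≈ -1.0064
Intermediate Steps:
Function('f')(T) = Mul(-156, Pow(Add(141, T), -1))
Pow(Add(Function('f')(16), Mul(Pow(Add(-62798, 37889), -1), Pow(-68250, -1))), -1) = Pow(Add(Mul(-156, Pow(Add(141, 16), -1)), Mul(Pow(Add(-62798, 37889), -1), Pow(-68250, -1))), -1) = Pow(Add(Mul(-156, Pow(157, -1)), Mul(Pow(-24909, -1), Rational(-1, 68250))), -1) = Pow(Add(Mul(-156, Rational(1, 157)), Mul(Rational(-1, 24909), Rational(-1, 68250))), -1) = Pow(Add(Rational(-156, 157), Rational(1, 1700039250)), -1) = Pow(Rational(-265206122843, 266906162250), -1) = Rational(-266906162250, 265206122843)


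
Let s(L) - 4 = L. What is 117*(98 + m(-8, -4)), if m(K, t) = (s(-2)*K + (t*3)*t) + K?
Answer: 14274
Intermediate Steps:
s(L) = 4 + L
m(K, t) = 3*K + 3*t² (m(K, t) = ((4 - 2)*K + (t*3)*t) + K = (2*K + (3*t)*t) + K = (2*K + 3*t²) + K = 3*K + 3*t²)
117*(98 + m(-8, -4)) = 117*(98 + (3*(-8) + 3*(-4)²)) = 117*(98 + (-24 + 3*16)) = 117*(98 + (-24 + 48)) = 117*(98 + 24) = 117*122 = 14274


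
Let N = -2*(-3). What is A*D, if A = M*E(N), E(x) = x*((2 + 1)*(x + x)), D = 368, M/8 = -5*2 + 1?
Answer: -5723136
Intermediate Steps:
N = 6
M = -72 (M = 8*(-5*2 + 1) = 8*(-10 + 1) = 8*(-9) = -72)
E(x) = 6*x² (E(x) = x*(3*(2*x)) = x*(6*x) = 6*x²)
A = -15552 (A = -432*6² = -432*36 = -72*216 = -15552)
A*D = -15552*368 = -5723136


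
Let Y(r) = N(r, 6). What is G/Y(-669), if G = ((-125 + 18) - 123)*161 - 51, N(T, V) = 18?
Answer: -37081/18 ≈ -2060.1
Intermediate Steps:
Y(r) = 18
G = -37081 (G = (-107 - 123)*161 - 51 = -230*161 - 51 = -37030 - 51 = -37081)
G/Y(-669) = -37081/18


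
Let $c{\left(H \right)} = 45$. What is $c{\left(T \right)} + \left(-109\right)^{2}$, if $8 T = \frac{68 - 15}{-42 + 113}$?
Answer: $11926$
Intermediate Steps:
$T = \frac{53}{568}$ ($T = \frac{\left(68 - 15\right) \frac{1}{-42 + 113}}{8} = \frac{53 \cdot \frac{1}{71}}{8} = \frac{1}{8} \cdot \frac{53}{71} = \frac{53}{568} \approx 0.09331$)
$c{\left(T \right)} + \left(-109\right)^{2} = 45 + \left(-109\right)^{2} = 45 + 11881 = 11926$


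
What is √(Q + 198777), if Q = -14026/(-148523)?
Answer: √4384840132273631/148523 ≈ 445.84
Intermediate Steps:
Q = 14026/148523 (Q = -14026*(-1/148523) = 14026/148523 ≈ 0.094437)
√(Q + 198777) = √(14026/148523 + 198777) = √(29522970397/148523) = √4384840132273631/148523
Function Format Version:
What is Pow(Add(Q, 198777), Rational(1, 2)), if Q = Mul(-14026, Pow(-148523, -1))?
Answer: Mul(Rational(1, 148523), Pow(4384840132273631, Rational(1, 2))) ≈ 445.84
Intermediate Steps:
Q = Rational(14026, 148523) (Q = Mul(-14026, Rational(-1, 148523)) = Rational(14026, 148523) ≈ 0.094437)
Pow(Add(Q, 198777), Rational(1, 2)) = Pow(Add(Rational(14026, 148523), 198777), Rational(1, 2)) = Pow(Rational(29522970397, 148523), Rational(1, 2)) = Mul(Rational(1, 148523), Pow(4384840132273631, Rational(1, 2)))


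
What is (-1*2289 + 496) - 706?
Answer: -2499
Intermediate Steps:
(-1*2289 + 496) - 706 = (-2289 + 496) - 706 = -1793 - 706 = -2499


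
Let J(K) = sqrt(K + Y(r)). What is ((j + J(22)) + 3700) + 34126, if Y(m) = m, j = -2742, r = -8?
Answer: 35084 + sqrt(14) ≈ 35088.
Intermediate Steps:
J(K) = sqrt(-8 + K) (J(K) = sqrt(K - 8) = sqrt(-8 + K))
((j + J(22)) + 3700) + 34126 = ((-2742 + sqrt(-8 + 22)) + 3700) + 34126 = ((-2742 + sqrt(14)) + 3700) + 34126 = (958 + sqrt(14)) + 34126 = 35084 + sqrt(14)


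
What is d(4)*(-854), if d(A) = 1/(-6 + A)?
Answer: 427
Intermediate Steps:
d(4)*(-854) = -854/(-6 + 4) = -854/(-2) = -1/2*(-854) = 427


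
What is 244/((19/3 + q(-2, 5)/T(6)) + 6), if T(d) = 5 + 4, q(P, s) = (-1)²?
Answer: 549/28 ≈ 19.607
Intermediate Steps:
q(P, s) = 1
T(d) = 9
244/((19/3 + q(-2, 5)/T(6)) + 6) = 244/((19/3 + 1/9) + 6) = 244/((19*(⅓) + 1*(⅑)) + 6) = 244/((19/3 + ⅑) + 6) = 244/(58/9 + 6) = 244/(112/9) = 244*(9/112) = 549/28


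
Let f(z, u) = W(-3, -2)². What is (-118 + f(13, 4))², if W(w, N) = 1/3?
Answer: 1125721/81 ≈ 13898.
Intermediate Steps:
W(w, N) = ⅓
f(z, u) = ⅑ (f(z, u) = (⅓)² = ⅑)
(-118 + f(13, 4))² = (-118 + ⅑)² = (-1061/9)² = 1125721/81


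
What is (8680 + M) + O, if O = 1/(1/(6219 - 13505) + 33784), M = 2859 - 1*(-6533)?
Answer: 4448426837342/246150223 ≈ 18072.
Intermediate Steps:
M = 9392 (M = 2859 + 6533 = 9392)
O = 7286/246150223 (O = 1/(1/(-7286) + 33784) = 1/(-1/7286 + 33784) = 1/(246150223/7286) = 7286/246150223 ≈ 2.9600e-5)
(8680 + M) + O = (8680 + 9392) + 7286/246150223 = 18072 + 7286/246150223 = 4448426837342/246150223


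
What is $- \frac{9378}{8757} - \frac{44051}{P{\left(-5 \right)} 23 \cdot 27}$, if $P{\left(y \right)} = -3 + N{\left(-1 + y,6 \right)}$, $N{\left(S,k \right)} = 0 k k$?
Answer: $\frac{40920377}{1812699} \approx 22.574$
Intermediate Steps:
$N{\left(S,k \right)} = 0$ ($N{\left(S,k \right)} = 0 k = 0$)
$P{\left(y \right)} = -3$ ($P{\left(y \right)} = -3 + 0 = -3$)
$- \frac{9378}{8757} - \frac{44051}{P{\left(-5 \right)} 23 \cdot 27} = - \frac{9378}{8757} - \frac{44051}{\left(-3\right) 23 \cdot 27} = \left(-9378\right) \frac{1}{8757} - \frac{44051}{\left(-69\right) 27} = - \frac{1042}{973} - \frac{44051}{-1863} = - \frac{1042}{973} - - \frac{44051}{1863} = - \frac{1042}{973} + \frac{44051}{1863} = \frac{40920377}{1812699}$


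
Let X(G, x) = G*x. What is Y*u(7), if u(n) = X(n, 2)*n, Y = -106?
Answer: -10388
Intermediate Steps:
u(n) = 2*n² (u(n) = (n*2)*n = (2*n)*n = 2*n²)
Y*u(7) = -212*7² = -212*49 = -106*98 = -10388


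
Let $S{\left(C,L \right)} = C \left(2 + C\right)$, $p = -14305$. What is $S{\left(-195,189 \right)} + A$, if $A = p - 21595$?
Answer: $1735$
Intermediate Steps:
$A = -35900$ ($A = -14305 - 21595 = -35900$)
$S{\left(-195,189 \right)} + A = - 195 \left(2 - 195\right) - 35900 = \left(-195\right) \left(-193\right) - 35900 = 37635 - 35900 = 1735$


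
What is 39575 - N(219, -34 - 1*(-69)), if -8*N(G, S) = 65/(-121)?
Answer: 38308535/968 ≈ 39575.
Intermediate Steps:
N(G, S) = 65/968 (N(G, S) = -65/(8*(-121)) = -65*(-1)/(8*121) = -⅛*(-65/121) = 65/968)
39575 - N(219, -34 - 1*(-69)) = 39575 - 1*65/968 = 39575 - 65/968 = 38308535/968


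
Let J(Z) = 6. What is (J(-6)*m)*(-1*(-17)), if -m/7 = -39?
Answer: 27846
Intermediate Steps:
m = 273 (m = -7*(-39) = 273)
(J(-6)*m)*(-1*(-17)) = (6*273)*(-1*(-17)) = 1638*17 = 27846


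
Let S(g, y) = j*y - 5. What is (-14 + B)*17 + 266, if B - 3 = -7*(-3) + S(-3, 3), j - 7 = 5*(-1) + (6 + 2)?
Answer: 861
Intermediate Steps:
j = 10 (j = 7 + (5*(-1) + (6 + 2)) = 7 + (-5 + 8) = 7 + 3 = 10)
S(g, y) = -5 + 10*y (S(g, y) = 10*y - 5 = -5 + 10*y)
B = 49 (B = 3 + (-7*(-3) + (-5 + 10*3)) = 3 + (21 + (-5 + 30)) = 3 + (21 + 25) = 3 + 46 = 49)
(-14 + B)*17 + 266 = (-14 + 49)*17 + 266 = 35*17 + 266 = 595 + 266 = 861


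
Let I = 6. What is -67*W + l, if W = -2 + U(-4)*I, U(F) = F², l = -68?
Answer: -6366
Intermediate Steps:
W = 94 (W = -2 + (-4)²*6 = -2 + 16*6 = -2 + 96 = 94)
-67*W + l = -67*94 - 68 = -6298 - 68 = -6366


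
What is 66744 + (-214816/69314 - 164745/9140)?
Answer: 603870587101/9050428 ≈ 66723.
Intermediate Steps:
66744 + (-214816/69314 - 164745/9140) = 66744 + (-214816*1/69314 - 164745*1/9140) = 66744 + (-15344/4951 - 32949/1828) = 66744 - 191179331/9050428 = 603870587101/9050428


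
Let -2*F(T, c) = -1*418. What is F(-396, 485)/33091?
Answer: 209/33091 ≈ 0.0063159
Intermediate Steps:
F(T, c) = 209 (F(T, c) = -(-1)*418/2 = -½*(-418) = 209)
F(-396, 485)/33091 = 209/33091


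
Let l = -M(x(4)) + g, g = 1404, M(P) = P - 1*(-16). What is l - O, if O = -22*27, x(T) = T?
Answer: 1978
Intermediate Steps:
M(P) = 16 + P (M(P) = P + 16 = 16 + P)
O = -594
l = 1384 (l = -(16 + 4) + 1404 = -1*20 + 1404 = -20 + 1404 = 1384)
l - O = 1384 - 1*(-594) = 1384 + 594 = 1978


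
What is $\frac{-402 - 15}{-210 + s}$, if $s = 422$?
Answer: $- \frac{417}{212} \approx -1.967$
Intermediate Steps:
$\frac{-402 - 15}{-210 + s} = \frac{-402 - 15}{-210 + 422} = - \frac{417}{212}$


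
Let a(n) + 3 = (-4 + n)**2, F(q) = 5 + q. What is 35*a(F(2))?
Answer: 210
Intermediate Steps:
a(n) = -3 + (-4 + n)**2
35*a(F(2)) = 35*(-3 + (-4 + (5 + 2))**2) = 35*(-3 + (-4 + 7)**2) = 35*(-3 + 3**2) = 35*(-3 + 9) = 35*6 = 210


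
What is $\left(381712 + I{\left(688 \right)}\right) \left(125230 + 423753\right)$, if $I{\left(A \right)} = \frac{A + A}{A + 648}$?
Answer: $\frac{34995512040708}{167} \approx 2.0955 \cdot 10^{11}$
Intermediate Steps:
$I{\left(A \right)} = \frac{2 A}{648 + A}$
$\left(381712 + I{\left(688 \right)}\right) \left(125230 + 423753\right) = \left(381712 + 2 \cdot 688 \frac{1}{648 + 688}\right) \left(125230 + 423753\right) = \left(381712 + 2 \cdot 688 \cdot \frac{1}{1336}\right) 548983 = \left(381712 + \frac{172}{167}\right) 548983 = \frac{63746076}{167} \cdot 548983 = \frac{34995512040708}{167}$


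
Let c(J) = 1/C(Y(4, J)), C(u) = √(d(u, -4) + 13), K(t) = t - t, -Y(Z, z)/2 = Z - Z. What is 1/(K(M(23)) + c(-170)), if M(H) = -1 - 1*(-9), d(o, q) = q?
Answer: 3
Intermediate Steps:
Y(Z, z) = 0 (Y(Z, z) = -2*(Z - Z) = -2*0 = 0)
M(H) = 8 (M(H) = -1 + 9 = 8)
K(t) = 0
C(u) = 3 (C(u) = √(-4 + 13) = √9 = 3)
c(J) = ⅓ (c(J) = 1/3 = ⅓)
1/(K(M(23)) + c(-170)) = 1/(0 + ⅓) = 1/(⅓) = 3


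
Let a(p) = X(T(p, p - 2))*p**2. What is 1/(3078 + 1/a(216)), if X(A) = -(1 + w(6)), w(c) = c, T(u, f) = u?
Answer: 326592/1005250175 ≈ 0.00032489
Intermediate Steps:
X(A) = -7 (X(A) = -(1 + 6) = -1*7 = -7)
a(p) = -7*p**2
1/(3078 + 1/a(216)) = 1/(3078 + 1/(-7*216**2)) = 1/(3078 + 1/(-7*46656)) = 1/(3078 + 1/(-326592)) = 1/(3078 - 1/326592) = 1/(1005250175/326592) = 326592/1005250175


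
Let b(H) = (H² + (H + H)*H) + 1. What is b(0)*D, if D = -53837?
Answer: -53837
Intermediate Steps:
b(H) = 1 + 3*H² (b(H) = (H² + (2*H)*H) + 1 = (H² + 2*H²) + 1 = 3*H² + 1 = 1 + 3*H²)
b(0)*D = (1 + 3*0²)*(-53837) = (1 + 3*0)*(-53837) = (1 + 0)*(-53837) = 1*(-53837) = -53837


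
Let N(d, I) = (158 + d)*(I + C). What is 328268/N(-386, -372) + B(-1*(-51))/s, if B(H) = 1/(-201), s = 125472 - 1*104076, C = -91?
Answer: 117645661847/37832343012 ≈ 3.1097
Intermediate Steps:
s = 21396 (s = 125472 - 104076 = 21396)
N(d, I) = (-91 + I)*(158 + d) (N(d, I) = (158 + d)*(I - 91) = (158 + d)*(-91 + I) = (-91 + I)*(158 + d))
B(H) = -1/201
328268/N(-386, -372) + B(-1*(-51))/s = 328268/(-14378 - 91*(-386) + 158*(-372) - 372*(-386)) - 1/201/21396 = 328268/(-14378 + 35126 - 58776 + 143592) - 1/201*1/21396 = 328268/105564 - 1/4300596 = 328268*(1/105564) - 1/4300596 = 82067/26391 - 1/4300596 = 117645661847/37832343012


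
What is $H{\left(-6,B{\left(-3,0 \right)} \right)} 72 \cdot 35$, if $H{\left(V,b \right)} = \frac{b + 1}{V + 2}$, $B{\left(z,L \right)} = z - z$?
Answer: $-630$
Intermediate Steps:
$B{\left(z,L \right)} = 0$
$H{\left(V,b \right)} = \frac{1 + b}{2 + V}$
$H{\left(-6,B{\left(-3,0 \right)} \right)} 72 \cdot 35 = \frac{1 + 0}{2 - 6} \cdot 72 \cdot 35 = \frac{1}{-4} \cdot 1 \cdot 72 \cdot 35 = \left(- \frac{1}{4}\right) 1 \cdot 72 \cdot 35 = \left(- \frac{1}{4}\right) 72 \cdot 35 = \left(-18\right) 35 = -630$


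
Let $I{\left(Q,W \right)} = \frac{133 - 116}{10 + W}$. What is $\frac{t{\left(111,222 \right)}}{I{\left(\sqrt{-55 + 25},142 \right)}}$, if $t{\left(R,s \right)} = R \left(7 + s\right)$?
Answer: $\frac{3863688}{17} \approx 2.2728 \cdot 10^{5}$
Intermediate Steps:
$I{\left(Q,W \right)} = \frac{17}{10 + W}$
$\frac{t{\left(111,222 \right)}}{I{\left(\sqrt{-55 + 25},142 \right)}} = \frac{111 \left(7 + 222\right)}{17 \frac{1}{10 + 142}} = \frac{111 \cdot 229}{17 \cdot \frac{1}{152}} = \frac{25419}{17 \cdot \frac{1}{152}} = \frac{25419}{\frac{17}{152}} = 25419 \cdot \frac{152}{17} = \frac{3863688}{17}$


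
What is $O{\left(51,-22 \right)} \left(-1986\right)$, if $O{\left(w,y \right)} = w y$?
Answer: $2228292$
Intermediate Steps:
$O{\left(51,-22 \right)} \left(-1986\right) = 51 \left(-22\right) \left(-1986\right) = \left(-1122\right) \left(-1986\right) = 2228292$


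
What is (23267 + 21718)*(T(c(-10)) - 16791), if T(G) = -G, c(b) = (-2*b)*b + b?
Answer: -745896285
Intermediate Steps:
c(b) = b - 2*b² (c(b) = -2*b² + b = b - 2*b²)
(23267 + 21718)*(T(c(-10)) - 16791) = (23267 + 21718)*(-(-10)*(1 - 2*(-10)) - 16791) = 44985*(-(-10)*(1 + 20) - 16791) = 44985*(-(-10)*21 - 16791) = 44985*(-1*(-210) - 16791) = 44985*(210 - 16791) = 44985*(-16581) = -745896285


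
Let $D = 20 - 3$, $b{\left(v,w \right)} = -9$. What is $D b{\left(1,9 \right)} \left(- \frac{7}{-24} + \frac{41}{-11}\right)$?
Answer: $\frac{46257}{88} \approx 525.65$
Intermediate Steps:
$D = 17$ ($D = 20 - 3 = 17$)
$D b{\left(1,9 \right)} \left(- \frac{7}{-24} + \frac{41}{-11}\right) = 17 \left(-9\right) \left(- \frac{7}{-24} + \frac{41}{-11}\right) = - 153 \left(\left(-7\right) \left(- \frac{1}{24}\right) + 41 \left(- \frac{1}{11}\right)\right) = - 153 \left(\frac{7}{24} - \frac{41}{11}\right) = \left(-153\right) \left(- \frac{907}{264}\right) = \frac{46257}{88}$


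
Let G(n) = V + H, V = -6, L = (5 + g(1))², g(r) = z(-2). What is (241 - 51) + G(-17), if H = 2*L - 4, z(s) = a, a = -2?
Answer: 198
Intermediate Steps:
z(s) = -2
g(r) = -2
L = 9 (L = (5 - 2)² = 3² = 9)
H = 14 (H = 2*9 - 4 = 18 - 4 = 14)
G(n) = 8 (G(n) = -6 + 14 = 8)
(241 - 51) + G(-17) = (241 - 51) + 8 = 190 + 8 = 198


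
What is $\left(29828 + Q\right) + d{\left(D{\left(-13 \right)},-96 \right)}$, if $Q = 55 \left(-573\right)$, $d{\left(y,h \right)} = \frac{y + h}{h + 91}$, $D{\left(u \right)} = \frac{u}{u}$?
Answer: $-1668$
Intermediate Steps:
$D{\left(u \right)} = 1$
$d{\left(y,h \right)} = \frac{h + y}{91 + h}$
$Q = -31515$
$\left(29828 + Q\right) + d{\left(D{\left(-13 \right)},-96 \right)} = \left(29828 - 31515\right) + \frac{-96 + 1}{91 - 96} = -1687 + \frac{1}{-5} \left(-95\right) = -1687 - -19 = -1687 + 19 = -1668$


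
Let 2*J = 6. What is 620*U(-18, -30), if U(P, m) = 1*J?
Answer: 1860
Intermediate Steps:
J = 3 (J = (½)*6 = 3)
U(P, m) = 3 (U(P, m) = 1*3 = 3)
620*U(-18, -30) = 620*3 = 1860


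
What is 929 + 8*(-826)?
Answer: -5679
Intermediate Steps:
929 + 8*(-826) = 929 - 6608 = -5679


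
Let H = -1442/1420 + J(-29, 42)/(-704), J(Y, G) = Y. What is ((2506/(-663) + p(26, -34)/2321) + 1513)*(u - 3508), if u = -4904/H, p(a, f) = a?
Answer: 862601142663382244/374698784031 ≈ 2.3021e+6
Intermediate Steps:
H = -243497/249920 (H = -1442/1420 - 29/(-704) = -1442*1/1420 - 29*(-1/704) = -721/710 + 29/704 = -243497/249920 ≈ -0.97430)
u = 1225607680/243497 (u = -4904/(-243497/249920) = -4904*(-249920/243497) = 1225607680/243497 ≈ 5033.4)
((2506/(-663) + p(26, -34)/2321) + 1513)*(u - 3508) = ((2506/(-663) + 26/2321) + 1513)*(1225607680/243497 - 3508) = ((2506*(-1/663) + 26*(1/2321)) + 1513)*(371420204/243497) = ((-2506/663 + 26/2321) + 1513)*(371420204/243497) = (-5799188/1538823 + 1513)*(371420204/243497) = (2322440011/1538823)*(371420204/243497) = 862601142663382244/374698784031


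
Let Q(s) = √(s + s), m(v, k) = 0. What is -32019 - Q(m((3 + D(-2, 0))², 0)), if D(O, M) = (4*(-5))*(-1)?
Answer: -32019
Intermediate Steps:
D(O, M) = 20 (D(O, M) = -20*(-1) = 20)
Q(s) = √2*√s (Q(s) = √(2*s) = √2*√s)
-32019 - Q(m((3 + D(-2, 0))², 0)) = -32019 - √2*√0 = -32019 - √2*0 = -32019 - 1*0 = -32019 + 0 = -32019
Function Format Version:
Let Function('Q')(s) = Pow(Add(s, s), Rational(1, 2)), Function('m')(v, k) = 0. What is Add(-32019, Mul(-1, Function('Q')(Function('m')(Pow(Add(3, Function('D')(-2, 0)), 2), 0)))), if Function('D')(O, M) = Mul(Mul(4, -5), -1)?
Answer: -32019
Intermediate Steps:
Function('D')(O, M) = 20 (Function('D')(O, M) = Mul(-20, -1) = 20)
Function('Q')(s) = Mul(Pow(2, Rational(1, 2)), Pow(s, Rational(1, 2))) (Function('Q')(s) = Pow(Mul(2, s), Rational(1, 2)) = Mul(Pow(2, Rational(1, 2)), Pow(s, Rational(1, 2))))
Add(-32019, Mul(-1, Function('Q')(Function('m')(Pow(Add(3, Function('D')(-2, 0)), 2), 0)))) = Add(-32019, Mul(-1, Mul(Pow(2, Rational(1, 2)), Pow(0, Rational(1, 2))))) = Add(-32019, Mul(-1, Mul(Pow(2, Rational(1, 2)), 0))) = Add(-32019, Mul(-1, 0)) = Add(-32019, 0) = -32019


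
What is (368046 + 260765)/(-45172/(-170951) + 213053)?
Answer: 107495869261/36421668575 ≈ 2.9514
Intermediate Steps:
(368046 + 260765)/(-45172/(-170951) + 213053) = 628811/(-45172*(-1/170951) + 213053) = 628811/(45172/170951 + 213053) = 628811/(36421668575/170951) = 628811*(170951/36421668575) = 107495869261/36421668575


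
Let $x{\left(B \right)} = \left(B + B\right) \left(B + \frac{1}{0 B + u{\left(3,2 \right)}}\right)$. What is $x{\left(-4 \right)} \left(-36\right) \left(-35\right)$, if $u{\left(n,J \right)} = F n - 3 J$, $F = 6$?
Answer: $39480$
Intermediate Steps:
$u{\left(n,J \right)} = - 3 J + 6 n$ ($u{\left(n,J \right)} = 6 n - 3 J = - 3 J + 6 n$)
$x{\left(B \right)} = 2 B \left(\frac{1}{12} + B\right)$ ($x{\left(B \right)} = \left(B + B\right) \left(B + \frac{1}{0 B + \left(\left(-3\right) 2 + 6 \cdot 3\right)}\right) = 2 B \left(B + \frac{1}{0 + \left(-6 + 18\right)}\right) = 2 B \left(B + \frac{1}{0 + 12}\right) = 2 B \left(B + \frac{1}{12}\right) = 2 B \left(\frac{1}{12} + B\right)$)
$x{\left(-4 \right)} \left(-36\right) \left(-35\right) = \frac{1}{6} \left(-4\right) \left(1 + 12 \left(-4\right)\right) \left(-36\right) \left(-35\right) = \frac{1}{6} \left(-4\right) \left(1 - 48\right) \left(-36\right) \left(-35\right) = \frac{1}{6} \left(-4\right) \left(-47\right) \left(-36\right) \left(-35\right) = \frac{94}{3} \left(-36\right) \left(-35\right) = \left(-1128\right) \left(-35\right) = 39480$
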